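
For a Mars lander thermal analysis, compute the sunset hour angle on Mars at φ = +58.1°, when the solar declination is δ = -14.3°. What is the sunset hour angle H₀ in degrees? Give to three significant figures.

cos H₀ = −tan φ · tan δ = −tan(+58.1°) × tan(-14.300°) = 0.4095, so H₀ = 1.1489 rad = 65.83°.

H₀ = 65.8°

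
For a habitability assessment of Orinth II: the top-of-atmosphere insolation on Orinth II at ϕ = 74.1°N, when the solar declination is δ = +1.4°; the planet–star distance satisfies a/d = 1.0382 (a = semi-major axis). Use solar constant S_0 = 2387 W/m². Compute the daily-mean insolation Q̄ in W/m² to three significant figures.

Q̄ ≈ 255 W/m²

cos h₀ = −tan(+74.1°) tan(+1.400°) = -0.0858, h₀ = 1.6567 rad.
Bracket: h₀ sin ϕ sin δ + cos ϕ cos δ sin h₀ = 1.6567×0.96174×0.02443 + 0.27396×0.99970×0.99631 = 0.038925 + 0.272867 = 0.311792.
Inverse-square distance factor (a/d)² = 1.0382² = 1.077859.
Q̄ = (S_0/π) × 1.077859 × [bracket] = (2387/π) × 1.077859 × 0.311792 = 255.3 W/m².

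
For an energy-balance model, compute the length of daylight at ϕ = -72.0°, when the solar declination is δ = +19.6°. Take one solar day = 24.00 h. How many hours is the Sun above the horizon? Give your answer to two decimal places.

0.00 h

cos h₀ = −tan ϕ · tan δ = 1.0959 ≥ 1, so the Sun never rises (polar night) and h₀ = 0.
Daylight = 2h₀/(2π) × 24.00 h = (0.0000/π) × 24.00 = 0.00 h.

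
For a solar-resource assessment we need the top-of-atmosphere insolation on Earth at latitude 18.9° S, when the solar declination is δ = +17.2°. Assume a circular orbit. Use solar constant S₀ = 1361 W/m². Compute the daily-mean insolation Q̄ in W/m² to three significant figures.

cos H₀ = −tan(-18.9°) tan(+17.200°) = 0.1060, H₀ = 1.4646 rad.
Bracket: H₀ sin φ sin δ + cos φ cos δ sin H₀ = 1.4646×-0.32392×0.29571 + 0.94609×0.95528×0.99437 = -0.140289 + 0.898693 = 0.758404.
Q̄ = (S₀/π) × [bracket] = (1361/π) × 0.758404 = 328.6 W/m².

Q̄ ≈ 329 W/m²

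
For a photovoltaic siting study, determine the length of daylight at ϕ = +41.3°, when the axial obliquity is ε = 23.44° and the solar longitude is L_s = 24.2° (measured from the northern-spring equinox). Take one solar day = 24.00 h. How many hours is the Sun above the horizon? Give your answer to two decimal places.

13.11 h

Solar declination: sin δ = sin ε · sin L_s = sin 23.44° × sin 24.2° = 0.16306, so δ = +9.385°.
cos h₀ = −tan ϕ · tan δ = −tan(+41.3°) × tan(+9.385°) = -0.1452, so h₀ = 1.7165 rad = 98.35°.
Daylight = 2h₀/(2π) × 24.00 h = (1.7165/π) × 24.00 = 13.11 h.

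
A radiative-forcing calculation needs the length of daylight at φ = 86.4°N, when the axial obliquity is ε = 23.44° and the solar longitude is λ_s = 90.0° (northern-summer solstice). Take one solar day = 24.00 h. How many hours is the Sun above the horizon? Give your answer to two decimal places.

Solar declination: sin δ = sin ε · sin λ_s = sin 23.44° × sin 90.0° = 0.39779, so δ = +23.440°.
Sunrise equation: cos H₀ = −tan φ · tan δ = -6.8914 ≤ −1, so the Sun never sets (polar day) and H₀ = π.
Daylight = 2H₀/(2π) × 24.00 h = (3.1416/π) × 24.00 = 24.00 h.

24.00 h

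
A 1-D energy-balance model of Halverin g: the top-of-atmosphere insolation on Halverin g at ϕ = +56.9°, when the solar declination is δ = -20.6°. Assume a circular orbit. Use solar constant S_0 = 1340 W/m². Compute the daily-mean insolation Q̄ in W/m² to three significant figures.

Q̄ ≈ 57.9 W/m²

cos h₀ = −tan(+56.9°) tan(-20.600°) = 0.5766, h₀ = 0.9562 rad.
Bracket: h₀ sin ϕ sin δ + cos ϕ cos δ sin h₀ = 0.9562×0.83772×-0.35184 + 0.54610×0.93606×0.81703 = -0.281834 + 0.417651 = 0.135817.
Q̄ = (S_0/π) × [bracket] = (1340/π) × 0.135817 = 57.93 W/m².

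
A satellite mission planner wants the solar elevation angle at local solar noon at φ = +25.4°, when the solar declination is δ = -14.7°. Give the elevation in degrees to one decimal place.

At local noon the hour angle is zero, so the zenith angle equals |φ − δ| = |+25.4° − (-14.700°)| = 40.100°.
Elevation = 90° − 40.100° = 49.9°.

49.9°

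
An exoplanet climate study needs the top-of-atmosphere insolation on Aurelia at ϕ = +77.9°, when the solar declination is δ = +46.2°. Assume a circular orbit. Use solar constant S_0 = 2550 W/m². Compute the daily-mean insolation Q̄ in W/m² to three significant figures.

cos h₀ = −tan(+77.9°) tan(+46.200°) = -4.8642 ≤ −1 ⇒ polar day, h₀ = π.
Bracket: h₀ sin ϕ sin δ + cos ϕ cos δ sin h₀ = 3.1416×0.97778×0.72176 + 0.20962×0.69214×0.00000 = 2.217098 + 0.000000 = 2.217098.
Q̄ = (S_0/π) × [bracket] = (2550/π) × 2.217098 = 1800 W/m².

Q̄ ≈ 1.80e+03 W/m²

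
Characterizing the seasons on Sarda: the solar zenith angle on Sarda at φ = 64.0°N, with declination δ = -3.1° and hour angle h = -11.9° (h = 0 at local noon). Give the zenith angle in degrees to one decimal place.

θ_z = 67.7°

cos θ_z = sin φ sin δ + cos φ cos δ cos h = -0.048606 + 0.428322 = 0.379716.
θ_z = arccos(0.379716) = 67.7°.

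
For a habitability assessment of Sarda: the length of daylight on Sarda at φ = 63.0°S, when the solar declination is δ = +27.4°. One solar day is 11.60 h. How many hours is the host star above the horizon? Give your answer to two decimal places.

cos H₀ = −tan φ · tan δ = 1.0173 ≥ 1, so the host star never rises (polar night) and H₀ = 0.
Daylight = 2H₀/(2π) × 11.60 h = (0.0000/π) × 11.60 = 0.00 h.

0.00 h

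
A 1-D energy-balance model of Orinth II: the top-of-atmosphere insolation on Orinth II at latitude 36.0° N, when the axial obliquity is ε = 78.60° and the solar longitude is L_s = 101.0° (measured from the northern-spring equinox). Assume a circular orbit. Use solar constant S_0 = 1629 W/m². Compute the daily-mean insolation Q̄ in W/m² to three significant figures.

Solar declination: sin δ = sin ε · sin L_s = sin 78.60° × sin 101.0° = 0.96226, so δ = +74.209°.
cos h₀ = −tan(+36.0°) tan(+74.209°) = -2.5691 ≤ −1 ⇒ polar day, h₀ = π.
Bracket: h₀ sin ϕ sin δ + cos ϕ cos δ sin h₀ = 3.1416×0.58779×0.96226 + 0.80902×0.27213×0.00000 = 1.776910 + 0.000000 = 1.776910.
Q̄ = (S_0/π) × [bracket] = (1629/π) × 1.776910 = 921.4 W/m².

Q̄ ≈ 921 W/m²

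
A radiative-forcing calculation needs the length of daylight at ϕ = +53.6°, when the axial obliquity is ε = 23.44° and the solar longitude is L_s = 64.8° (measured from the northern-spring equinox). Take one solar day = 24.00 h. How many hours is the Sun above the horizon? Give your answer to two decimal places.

16.21 h

Solar declination: sin δ = sin ε · sin L_s = sin 23.44° × sin 64.8° = 0.35993, so δ = +21.096°.
cos h₀ = −tan ϕ · tan δ = −tan(+53.6°) × tan(+21.096°) = -0.5233, so h₀ = 2.1215 rad = 121.55°.
Daylight = 2h₀/(2π) × 24.00 h = (2.1215/π) × 24.00 = 16.21 h.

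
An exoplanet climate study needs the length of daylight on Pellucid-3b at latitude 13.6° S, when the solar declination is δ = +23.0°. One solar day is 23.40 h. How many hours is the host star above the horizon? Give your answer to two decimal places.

10.93 h

cos H₀ = −tan φ · tan δ = −tan(-13.6°) × tan(+23.000°) = 0.1027, so H₀ = 1.4679 rad = 84.11°.
Daylight = 2H₀/(2π) × 23.40 h = (1.4679/π) × 23.40 = 10.93 h.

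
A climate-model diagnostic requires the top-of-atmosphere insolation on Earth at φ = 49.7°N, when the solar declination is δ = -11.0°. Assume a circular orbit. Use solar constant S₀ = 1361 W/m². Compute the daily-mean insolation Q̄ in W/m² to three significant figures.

cos H₀ = −tan(+49.7°) tan(-11.000°) = 0.2292, H₀ = 1.3395 rad.
Bracket: H₀ sin φ sin δ + cos φ cos δ sin H₀ = 1.3395×0.76267×-0.19081 + 0.64679×0.98163×0.97338 = -0.194931 + 0.618007 = 0.423076.
Q̄ = (S₀/π) × [bracket] = (1361/π) × 0.423076 = 183.3 W/m².

Q̄ ≈ 183 W/m²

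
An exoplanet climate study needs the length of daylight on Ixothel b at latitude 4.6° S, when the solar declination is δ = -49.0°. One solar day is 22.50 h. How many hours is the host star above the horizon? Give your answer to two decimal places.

cos H₀ = −tan φ · tan δ = −tan(-4.6°) × tan(-49.000°) = -0.0926, so H₀ = 1.6635 rad = 95.31°.
Daylight = 2H₀/(2π) × 22.50 h = (1.6635/π) × 22.50 = 11.91 h.

11.91 h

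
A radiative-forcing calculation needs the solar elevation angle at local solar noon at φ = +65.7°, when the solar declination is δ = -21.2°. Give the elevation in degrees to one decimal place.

3.1°

At local noon the hour angle is zero, so the zenith angle equals |φ − δ| = |+65.7° − (-21.200°)| = 86.900°.
Elevation = 90° − 86.900° = 3.1°.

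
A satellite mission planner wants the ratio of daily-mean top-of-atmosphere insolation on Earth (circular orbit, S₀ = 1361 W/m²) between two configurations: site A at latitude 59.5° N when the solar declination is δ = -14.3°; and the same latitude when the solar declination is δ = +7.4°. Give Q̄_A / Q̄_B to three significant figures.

Q̄_A / Q̄_B ≈ 0.296

— Configuration A (φ=+59.5°):
cos H₀ = −tan(+59.5°) tan(-14.300°) = 0.4327, H₀ = 1.1233 rad.
Bracket: H₀ sin φ sin δ + cos φ cos δ sin H₀ = 1.1233×0.86163×-0.24700 + 0.50754×0.96902×0.90152 = -0.239064 + 0.443382 = 0.204318.
Q̄ = (S₀/π) × [bracket] = (1361/π) × 0.204318 = 88.515 W/m².
— Configuration B (φ=+59.5°):
cos H₀ = −tan(+59.5°) tan(+7.400°) = -0.2205, H₀ = 1.7931 rad.
Bracket: H₀ sin φ sin δ + cos φ cos δ sin H₀ = 1.7931×0.86163×0.12880 + 0.50754×0.99167×0.97539 = 0.198995 + 0.490926 = 0.689921.
Q̄ = (S₀/π) × [bracket] = (1361/π) × 0.689921 = 298.89 W/m².
Ratio Q̄_A / Q̄_B = 88.515 / 298.89 = 0.2961.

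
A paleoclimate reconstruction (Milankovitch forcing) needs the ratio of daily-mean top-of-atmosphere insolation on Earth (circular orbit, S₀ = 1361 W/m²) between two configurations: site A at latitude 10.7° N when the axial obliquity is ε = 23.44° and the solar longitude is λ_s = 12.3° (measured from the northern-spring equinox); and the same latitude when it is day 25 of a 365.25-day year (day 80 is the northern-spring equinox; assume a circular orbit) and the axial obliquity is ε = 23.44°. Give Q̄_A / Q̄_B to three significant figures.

Q̄_A / Q̄_B ≈ 1.20

— Configuration A (φ=+10.7°):
Solar declination: sin δ = sin ε · sin λ_s = sin 23.44° × sin 12.3° = 0.08474, so δ = +4.861°.
cos H₀ = −tan(+10.7°) tan(+4.861°) = -0.0161, H₀ = 1.5869 rad.
Bracket: H₀ sin φ sin δ + cos φ cos δ sin H₀ = 1.5869×0.18567×0.08474 + 0.98261×0.99640×0.99987 = 0.024968 + 0.978945 = 1.003913.
Q̄ = (S₀/π) × [bracket] = (1361/π) × 1.003913 = 434.91 W/m².
— Configuration B (φ=+10.7°):
Solar longitude: λ_s = 360° × (25 − 80)/365.25 = -54.209°, i.e. -54.209° + 360° = 305.791°.
sin δ = sin 23.44° × sin 305.791° = -0.32267, so δ = -18.824°.
cos H₀ = −tan(+10.7°) tan(-18.824°) = 0.0644, H₀ = 1.5063 rad.
Bracket: H₀ sin φ sin δ + cos φ cos δ sin H₀ = 1.5063×0.18567×-0.32267 + 0.98261×0.94651×0.99792 = -0.090243 + 0.928116 = 0.837873.
Q̄ = (S₀/π) × [bracket] = (1361/π) × 0.837873 = 362.98 W/m².
Ratio Q̄_A / Q̄_B = 434.91 / 362.98 = 1.198.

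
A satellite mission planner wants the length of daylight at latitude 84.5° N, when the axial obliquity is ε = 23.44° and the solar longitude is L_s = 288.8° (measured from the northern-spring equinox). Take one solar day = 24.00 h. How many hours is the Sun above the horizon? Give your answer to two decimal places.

0.00 h

Solar declination: sin δ = sin ε · sin L_s = sin 23.44° × sin 288.8° = -0.37657, so δ = -22.121°.
cos h₀ = −tan ϕ · tan δ = 4.2215 ≥ 1, so the Sun never rises (polar night) and h₀ = 0.
Daylight = 2h₀/(2π) × 24.00 h = (0.0000/π) × 24.00 = 0.00 h.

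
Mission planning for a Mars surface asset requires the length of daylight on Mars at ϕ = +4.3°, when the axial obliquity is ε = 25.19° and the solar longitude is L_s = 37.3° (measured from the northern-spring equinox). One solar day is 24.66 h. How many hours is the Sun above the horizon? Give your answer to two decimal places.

Solar declination: sin δ = sin ε · sin L_s = sin 25.19° × sin 37.3° = 0.25792, so δ = +14.947°.
cos h₀ = −tan ϕ · tan δ = −tan(+4.3°) × tan(+14.947°) = -0.0201, so h₀ = 1.5909 rad = 91.15°.
Daylight = 2h₀/(2π) × 24.66 h = (1.5909/π) × 24.66 = 12.49 h.

12.49 h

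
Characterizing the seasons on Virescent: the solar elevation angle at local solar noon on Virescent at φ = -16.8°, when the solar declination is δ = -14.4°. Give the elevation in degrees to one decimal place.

At local noon the hour angle is zero, so the zenith angle equals |φ − δ| = |-16.8° − (-14.400°)| = 2.400°.
Elevation = 90° − 2.400° = 87.6°.

87.6°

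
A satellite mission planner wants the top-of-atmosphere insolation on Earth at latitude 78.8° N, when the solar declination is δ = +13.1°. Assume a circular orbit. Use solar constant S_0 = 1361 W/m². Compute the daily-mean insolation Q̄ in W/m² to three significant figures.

cos h₀ = −tan(+78.8°) tan(+13.100°) = -1.1753 ≤ −1 ⇒ polar day, h₀ = π.
Bracket: h₀ sin ϕ sin δ + cos ϕ cos δ sin h₀ = 3.1416×0.98096×0.22665 + 0.19423×0.97398×0.00000 = 0.698486 + 0.000000 = 0.698486.
Q̄ = (S_0/π) × [bracket] = (1361/π) × 0.698486 = 302.6 W/m².

Q̄ ≈ 303 W/m²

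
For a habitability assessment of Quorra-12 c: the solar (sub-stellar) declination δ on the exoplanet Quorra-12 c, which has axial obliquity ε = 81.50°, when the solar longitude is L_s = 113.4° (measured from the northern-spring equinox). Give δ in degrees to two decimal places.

δ = +65.19°

sin δ = sin ε · sin L_s = sin 81.50° × sin 113.4° = 0.907674.
δ = arcsin(0.907674) = +65.19°.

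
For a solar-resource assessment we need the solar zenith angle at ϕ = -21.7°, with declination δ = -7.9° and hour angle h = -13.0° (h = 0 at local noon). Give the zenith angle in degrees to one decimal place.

θ_z = 18.6°

cos θ_z = sin ϕ sin δ + cos ϕ cos δ cos h = 0.050820 + 0.896727 = 0.947547.
θ_z = arccos(0.947547) = 18.6°.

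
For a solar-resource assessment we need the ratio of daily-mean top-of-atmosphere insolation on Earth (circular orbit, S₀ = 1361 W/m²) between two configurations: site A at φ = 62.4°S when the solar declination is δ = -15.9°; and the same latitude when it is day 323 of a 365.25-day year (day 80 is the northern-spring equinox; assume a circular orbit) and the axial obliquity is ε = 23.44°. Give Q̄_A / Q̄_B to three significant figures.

Q̄_A / Q̄_B ≈ 0.874

— Configuration A (φ=-62.4°):
cos H₀ = −tan(-62.4°) tan(-15.900°) = -0.5449, H₀ = 2.1470 rad.
Bracket: H₀ sin φ sin δ + cos φ cos δ sin H₀ = 2.1470×-0.88620×-0.27396 + 0.46330×0.96174×0.83851 = 0.521256 + 0.373618 = 0.894874.
Q̄ = (S₀/π) × [bracket] = (1361/π) × 0.894874 = 387.68 W/m².
— Configuration B (φ=-62.4°):
Solar longitude: λ_s = 360° × (323 − 80)/365.25 = 239.507°.
sin δ = sin 23.44° × sin 239.507° = -0.34277, so δ = -20.046°.
cos H₀ = −tan(-62.4°) tan(-20.046°) = -0.6979, H₀ = 2.3433 rad.
Bracket: H₀ sin φ sin δ + cos φ cos δ sin H₀ = 2.3433×-0.88620×-0.34277 + 0.46330×0.93942×0.71615 = 0.711807 + 0.311692 = 1.023499.
Q̄ = (S₀/π) × [bracket] = (1361/π) × 1.023499 = 443.40 W/m².
Ratio Q̄_A / Q̄_B = 387.68 / 443.40 = 0.8743.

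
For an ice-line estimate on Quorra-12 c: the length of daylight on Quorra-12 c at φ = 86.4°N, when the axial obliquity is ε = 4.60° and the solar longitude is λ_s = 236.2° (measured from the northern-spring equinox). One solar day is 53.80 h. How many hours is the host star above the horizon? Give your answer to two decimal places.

0.00 h

Solar declination: sin δ = sin ε · sin λ_s = sin 4.60° × sin 236.2° = -0.06664, so δ = -3.821°.
cos H₀ = −tan φ · tan δ = 1.0616 ≥ 1, so the host star never rises (polar night) and H₀ = 0.
Daylight = 2H₀/(2π) × 53.80 h = (0.0000/π) × 53.80 = 0.00 h.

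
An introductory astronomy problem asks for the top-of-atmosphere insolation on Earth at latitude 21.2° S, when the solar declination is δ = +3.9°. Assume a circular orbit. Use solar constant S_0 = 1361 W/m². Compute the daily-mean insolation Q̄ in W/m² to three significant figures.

Q̄ ≈ 386 W/m²

cos h₀ = −tan(-21.2°) tan(+3.900°) = 0.0264, h₀ = 1.5444 rad.
Bracket: h₀ sin ϕ sin δ + cos ϕ cos δ sin h₀ = 1.5444×-0.36162×0.06802 + 0.93232×0.99768×0.99965 = -0.037988 + 0.929831 = 0.891843.
Q̄ = (S_0/π) × [bracket] = (1361/π) × 0.891843 = 386.4 W/m².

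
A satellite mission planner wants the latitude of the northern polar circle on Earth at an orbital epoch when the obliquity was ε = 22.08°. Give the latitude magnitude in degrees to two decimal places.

67.92°

The polar circle is the lowest latitude that experiences at least one full rotation of continuous daylight at the northern-summer solstice; it lies at |φ| = 90° − ε = 90° − 22.08° = 67.92°.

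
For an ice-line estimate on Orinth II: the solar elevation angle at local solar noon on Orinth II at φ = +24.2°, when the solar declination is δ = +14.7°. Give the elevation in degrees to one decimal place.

80.5°

At local noon the hour angle is zero, so the zenith angle equals |φ − δ| = |+24.2° − (+14.700°)| = 9.500°.
Elevation = 90° − 9.500° = 80.5°.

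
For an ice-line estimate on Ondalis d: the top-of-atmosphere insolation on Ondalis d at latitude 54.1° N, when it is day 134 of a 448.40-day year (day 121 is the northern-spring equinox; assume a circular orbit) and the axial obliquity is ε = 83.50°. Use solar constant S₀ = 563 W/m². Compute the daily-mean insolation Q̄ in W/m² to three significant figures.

Solar longitude: λ_s = 360° × (134 − 121)/448.40 = 10.437°.
sin δ = sin 83.50° × sin 10.437° = 0.17999, so δ = +10.369°.
cos H₀ = −tan(+54.1°) tan(+10.369°) = -0.2528, H₀ = 1.8263 rad.
Bracket: H₀ sin φ sin δ + cos φ cos δ sin H₀ = 1.8263×0.81004×0.17999 + 0.58637×0.98367×0.96752 = 0.266273 + 0.558060 = 0.824333.
Q̄ = (S₀/π) × [bracket] = (563/π) × 0.824333 = 147.7 W/m².

Q̄ ≈ 148 W/m²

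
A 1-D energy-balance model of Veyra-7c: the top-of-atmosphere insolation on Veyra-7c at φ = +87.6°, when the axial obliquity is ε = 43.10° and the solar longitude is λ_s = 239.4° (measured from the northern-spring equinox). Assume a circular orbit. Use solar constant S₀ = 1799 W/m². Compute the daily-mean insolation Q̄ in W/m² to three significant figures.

Q̄ ≈ 0.00 W/m²

Solar declination: sin δ = sin ε · sin λ_s = sin 43.10° × sin 239.4° = -0.58812, so δ = -36.024°.
cos H₀ = −tan(+87.6°) tan(-36.024°) = 17.3500 ≥ 1 ⇒ polar night, H₀ = 0 and Q̄ = 0.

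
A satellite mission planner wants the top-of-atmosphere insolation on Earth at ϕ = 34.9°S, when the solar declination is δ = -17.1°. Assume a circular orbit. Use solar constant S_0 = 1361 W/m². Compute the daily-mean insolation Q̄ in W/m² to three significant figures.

Q̄ ≈ 462 W/m²

cos h₀ = −tan(-34.9°) tan(-17.100°) = -0.2146, h₀ = 1.7871 rad.
Bracket: h₀ sin ϕ sin δ + cos ϕ cos δ sin h₀ = 1.7871×-0.57215×-0.29404 + 0.82015×0.95579×0.97670 = 0.300653 + 0.765627 = 1.066280.
Q̄ = (S_0/π) × [bracket] = (1361/π) × 1.066280 = 461.9 W/m².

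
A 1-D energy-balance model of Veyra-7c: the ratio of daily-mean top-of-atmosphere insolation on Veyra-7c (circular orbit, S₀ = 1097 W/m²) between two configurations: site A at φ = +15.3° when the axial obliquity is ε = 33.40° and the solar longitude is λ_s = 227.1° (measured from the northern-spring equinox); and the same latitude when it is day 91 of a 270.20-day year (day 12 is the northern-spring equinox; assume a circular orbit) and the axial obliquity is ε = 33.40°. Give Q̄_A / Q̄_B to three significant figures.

— Configuration A (φ=+15.3°):
Solar declination: sin δ = sin ε · sin λ_s = sin 33.40° × sin 227.1° = -0.40325, so δ = -23.782°.
cos H₀ = −tan(+15.3°) tan(-23.782°) = 0.1206, H₀ = 1.4499 rad.
Bracket: H₀ sin φ sin δ + cos φ cos δ sin H₀ = 1.4499×0.26387×-0.40325 + 0.96456×0.91509×0.99271 = -0.154277 + 0.876225 = 0.721948.
Q̄ = (S₀/π) × [bracket] = (1097/π) × 0.721948 = 252.09 W/m².
— Configuration B (φ=+15.3°):
Solar longitude: λ_s = 360° × (91 − 12)/270.20 = 105.255°.
sin δ = sin 33.40° × sin 105.255° = 0.53108, so δ = +32.079°.
cos H₀ = −tan(+15.3°) tan(+32.079°) = -0.1715, H₀ = 1.7431 rad.
Bracket: H₀ sin φ sin δ + cos φ cos δ sin H₀ = 1.7431×0.26387×0.53108 + 0.96456×0.84732×0.98519 = 0.244271 + 0.805187 = 1.049458.
Q̄ = (S₀/π) × [bracket] = (1097/π) × 1.049458 = 366.46 W/m².
Ratio Q̄_A / Q̄_B = 252.09 / 366.46 = 0.6879.

Q̄_A / Q̄_B ≈ 0.688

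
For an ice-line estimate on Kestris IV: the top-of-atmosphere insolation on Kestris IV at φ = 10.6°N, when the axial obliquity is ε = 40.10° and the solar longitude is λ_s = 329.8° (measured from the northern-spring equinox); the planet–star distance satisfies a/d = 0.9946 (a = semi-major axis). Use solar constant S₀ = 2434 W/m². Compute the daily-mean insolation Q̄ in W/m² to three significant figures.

Q̄ ≈ 642 W/m²

Solar declination: sin δ = sin ε · sin λ_s = sin 40.10° × sin 329.8° = -0.32401, so δ = -18.905°.
cos H₀ = −tan(+10.6°) tan(-18.905°) = 0.0641, H₀ = 1.5067 rad.
Bracket: H₀ sin φ sin δ + cos φ cos δ sin H₀ = 1.5067×0.18395×-0.32401 + 0.98294×0.94605×0.99794 = -0.089802 + 0.927995 = 0.838193.
Inverse-square distance factor (a/d)² = 0.9946² = 0.989229.
Q̄ = (S₀/π) × 0.989229 × [bracket] = (2434/π) × 0.989229 × 0.838193 = 642.4 W/m².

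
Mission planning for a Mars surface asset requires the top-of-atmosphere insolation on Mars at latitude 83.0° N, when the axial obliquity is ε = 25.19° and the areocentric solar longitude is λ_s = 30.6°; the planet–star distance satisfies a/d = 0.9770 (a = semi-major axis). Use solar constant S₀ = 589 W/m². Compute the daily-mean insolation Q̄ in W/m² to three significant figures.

sin δ = sin 25.19° × sin 30.6° = 0.21666, so δ = +12.513°.
cos H₀ = −tan(+83.0°) tan(+12.513°) = -1.8075 ≤ −1 ⇒ polar day, H₀ = π.
Bracket: H₀ sin φ sin δ + cos φ cos δ sin H₀ = 3.1416×0.99255×0.21666 + 0.12187×0.97625×0.00000 = 0.675588 + 0.000000 = 0.675588.
Inverse-square distance factor (a/d)² = 0.9770² = 0.954529.
Q̄ = (S₀/π) × 0.954529 × [bracket] = (589/π) × 0.954529 × 0.675588 = 120.9 W/m².

Q̄ ≈ 121 W/m²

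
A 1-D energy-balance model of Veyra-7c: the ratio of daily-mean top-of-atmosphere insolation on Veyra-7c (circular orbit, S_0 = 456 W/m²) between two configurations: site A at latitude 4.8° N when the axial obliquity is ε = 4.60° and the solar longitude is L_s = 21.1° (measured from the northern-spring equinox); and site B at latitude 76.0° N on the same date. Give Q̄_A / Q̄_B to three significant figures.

Q̄_A / Q̄_B ≈ 3.48

— Configuration A (ϕ=+4.8°):
Solar declination: sin δ = sin ε · sin L_s = sin 4.60° × sin 21.1° = 0.02887, so δ = +1.654°.
cos h₀ = −tan(+4.8°) tan(+1.654°) = -0.0024, h₀ = 1.5732 rad.
Bracket: h₀ sin ϕ sin δ + cos ϕ cos δ sin h₀ = 1.5732×0.08368×0.02887 + 0.99649×0.99958×1.00000 = 0.003801 + 0.996071 = 0.999872.
Q̄ = (S_0/π) × [bracket] = (456/π) × 0.999872 = 145.13 W/m².
— Configuration B (ϕ=+76.0°):
cos h₀ = −tan(+76.0°) tan(+1.654°) = -0.1158, h₀ = 1.6869 rad.
Bracket: h₀ sin ϕ sin δ + cos ϕ cos δ sin h₀ = 1.6869×0.97030×0.02887 + 0.24192×0.99958×0.99327 = 0.047254 + 0.240191 = 0.287445.
Q̄ = (S_0/π) × [bracket] = (456/π) × 0.287445 = 41.722 W/m².
Ratio Q̄_A / Q̄_B = 145.13 / 41.722 = 3.479.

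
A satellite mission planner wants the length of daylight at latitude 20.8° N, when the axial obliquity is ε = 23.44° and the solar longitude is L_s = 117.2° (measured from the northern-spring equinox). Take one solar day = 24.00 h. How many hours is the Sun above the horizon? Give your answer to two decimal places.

13.10 h

Solar declination: sin δ = sin ε · sin L_s = sin 23.44° × sin 117.2° = 0.35380, so δ = +20.720°.
cos h₀ = −tan ϕ · tan δ = −tan(+20.8°) × tan(+20.720°) = -0.1437, so h₀ = 1.7150 rad = 98.26°.
Daylight = 2h₀/(2π) × 24.00 h = (1.7150/π) × 24.00 = 13.10 h.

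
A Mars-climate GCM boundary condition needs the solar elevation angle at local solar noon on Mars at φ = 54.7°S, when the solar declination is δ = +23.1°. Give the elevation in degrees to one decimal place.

At local noon the hour angle is zero, so the zenith angle equals |φ − δ| = |-54.7° − (+23.100°)| = 77.800°.
Elevation = 90° − 77.800° = 12.2°.

12.2°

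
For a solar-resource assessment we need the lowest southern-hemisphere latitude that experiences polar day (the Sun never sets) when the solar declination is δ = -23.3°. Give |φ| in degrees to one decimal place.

Polar day requires cos H₀ = −tan φ tan δ ≤ −1, i.e. tan φ tan δ ≥ 1.
The boundary is |tan φ| · |tan δ| = 1, so |φ| = 90° − |δ| = 90° − 23.3° = 66.7° in the southern hemisphere.

|φ| = 66.7°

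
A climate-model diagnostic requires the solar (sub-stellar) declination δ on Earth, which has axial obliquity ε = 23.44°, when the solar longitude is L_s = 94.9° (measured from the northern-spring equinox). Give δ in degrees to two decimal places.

δ = +23.35°

sin δ = sin ε · sin L_s = sin 23.44° × sin 94.9° = 0.396335.
δ = arcsin(0.396335) = +23.35°.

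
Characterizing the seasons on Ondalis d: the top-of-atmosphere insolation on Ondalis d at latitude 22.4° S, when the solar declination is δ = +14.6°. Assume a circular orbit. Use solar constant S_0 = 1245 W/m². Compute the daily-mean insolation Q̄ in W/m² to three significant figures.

cos h₀ = −tan(-22.4°) tan(+14.600°) = 0.1074, h₀ = 1.4632 rad.
Bracket: h₀ sin ϕ sin δ + cos ϕ cos δ sin h₀ = 1.4632×-0.38107×0.25207 + 0.92455×0.96771×0.99422 = -0.140550 + 0.889525 = 0.748975.
Q̄ = (S_0/π) × [bracket] = (1245/π) × 0.748975 = 296.8 W/m².

Q̄ ≈ 297 W/m²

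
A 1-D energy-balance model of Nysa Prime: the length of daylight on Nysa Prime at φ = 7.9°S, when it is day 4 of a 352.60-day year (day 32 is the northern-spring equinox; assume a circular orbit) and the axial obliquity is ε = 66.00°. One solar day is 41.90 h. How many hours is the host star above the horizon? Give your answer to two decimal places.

21.85 h

Solar longitude: λ_s = 360° × (4 − 32)/352.60 = -28.588°, i.e. -28.588° + 360° = 331.412°.
sin δ = sin 66.00° × sin 331.412° = -0.43713, so δ = -25.921°.
cos H₀ = −tan φ · tan δ = −tan(-7.9°) × tan(-25.921°) = -0.0674, so H₀ = 1.6383 rad = 93.87°.
Daylight = 2H₀/(2π) × 41.90 h = (1.6383/π) × 41.90 = 21.85 h.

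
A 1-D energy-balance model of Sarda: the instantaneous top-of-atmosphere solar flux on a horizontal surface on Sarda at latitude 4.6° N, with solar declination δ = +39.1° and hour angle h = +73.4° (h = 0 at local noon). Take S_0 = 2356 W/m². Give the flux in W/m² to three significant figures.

cos θ_z = sin ϕ sin δ + cos ϕ cos δ cos h = 0.050580 + 0.220993 = 0.271573.
Flux = S_0 · cos θ_z = 2356 × 0.271573 = 639.8 W/m².

640 W/m²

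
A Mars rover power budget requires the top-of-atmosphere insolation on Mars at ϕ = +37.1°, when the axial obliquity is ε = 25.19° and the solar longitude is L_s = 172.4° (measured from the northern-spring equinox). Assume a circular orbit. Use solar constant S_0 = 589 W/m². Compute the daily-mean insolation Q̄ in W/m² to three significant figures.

Q̄ ≈ 159 W/m²

Solar declination: sin δ = sin ε · sin L_s = sin 25.19° × sin 172.4° = 0.05629, so δ = +3.227°.
cos h₀ = −tan(+37.1°) tan(+3.227°) = -0.0426, h₀ = 1.6134 rad.
Bracket: h₀ sin ϕ sin δ + cos ϕ cos δ sin h₀ = 1.6134×0.60321×0.05629 + 0.79758×0.99841×0.99909 = 0.054782 + 0.795587 = 0.850369.
Q̄ = (S_0/π) × [bracket] = (589/π) × 0.850369 = 159.4 W/m².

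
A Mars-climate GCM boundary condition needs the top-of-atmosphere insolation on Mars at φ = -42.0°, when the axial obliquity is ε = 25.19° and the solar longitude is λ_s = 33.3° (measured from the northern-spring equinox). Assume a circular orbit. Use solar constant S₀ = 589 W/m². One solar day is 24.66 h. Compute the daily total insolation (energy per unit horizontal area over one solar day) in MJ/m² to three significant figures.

Solar declination: sin δ = sin ε · sin λ_s = sin 25.19° × sin 33.3° = 0.23368, so δ = +13.514°.
cos H₀ = −tan(-42.0°) tan(+13.514°) = 0.2164, H₀ = 1.3527 rad.
Bracket: H₀ sin φ sin δ + cos φ cos δ sin H₀ = 1.3527×-0.66913×0.23368 + 0.74314×0.97231×0.97631 = -0.211511 + 0.705445 = 0.493934.
Q̄ = (S₀/π) × [bracket] = (589/π) × 0.493934 = 92.605 W/m².
Daily total = Q̄ × 24.66 h × 3600 s/h = 92.605 × 24.66 × 3600 / 10⁶ = 8.221 MJ/m².

8.22 MJ/m²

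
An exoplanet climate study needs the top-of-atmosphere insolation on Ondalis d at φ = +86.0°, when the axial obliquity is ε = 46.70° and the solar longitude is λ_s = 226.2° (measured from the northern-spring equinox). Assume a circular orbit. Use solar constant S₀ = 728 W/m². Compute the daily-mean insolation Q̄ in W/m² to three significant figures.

Q̄ ≈ 0.00 W/m²

Solar declination: sin δ = sin ε · sin λ_s = sin 46.70° × sin 226.2° = -0.52528, so δ = -31.687°.
cos H₀ = −tan(+86.0°) tan(-31.687°) = 8.8278 ≥ 1 ⇒ polar night, H₀ = 0 and Q̄ = 0.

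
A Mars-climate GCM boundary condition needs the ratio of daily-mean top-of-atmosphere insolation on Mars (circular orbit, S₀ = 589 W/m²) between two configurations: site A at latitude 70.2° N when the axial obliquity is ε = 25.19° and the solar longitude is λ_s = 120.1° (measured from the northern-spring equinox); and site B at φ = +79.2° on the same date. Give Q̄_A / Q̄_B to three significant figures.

Q̄_A / Q̄_B ≈ 0.958

— Configuration A (φ=+70.2°):
Solar declination: sin δ = sin ε · sin λ_s = sin 25.19° × sin 120.1° = 0.36823, so δ = +21.606°.
cos H₀ = −tan(+70.2°) tan(+21.606°) = -1.1001 ≤ −1 ⇒ polar day, H₀ = π.
Bracket: H₀ sin φ sin δ + cos φ cos δ sin H₀ = 3.1416×0.94088×0.36823 + 0.33874×0.92974×0.00000 = 1.088439 + 0.000000 = 1.088439.
Q̄ = (S₀/π) × [bracket] = (589/π) × 1.088439 = 204.07 W/m².
— Configuration B (φ=+79.2°):
cos H₀ = −tan(+79.2°) tan(+21.606°) = -2.0762 ≤ −1 ⇒ polar day, H₀ = π.
Bracket: H₀ sin φ sin δ + cos φ cos δ sin H₀ = 3.1416×0.98229×0.36823 + 0.18738×0.92974×0.00000 = 1.136344 + 0.000000 = 1.136344.
Q̄ = (S₀/π) × [bracket] = (589/π) × 1.136344 = 213.05 W/m².
Ratio Q̄_A / Q̄_B = 204.07 / 213.05 = 0.9579.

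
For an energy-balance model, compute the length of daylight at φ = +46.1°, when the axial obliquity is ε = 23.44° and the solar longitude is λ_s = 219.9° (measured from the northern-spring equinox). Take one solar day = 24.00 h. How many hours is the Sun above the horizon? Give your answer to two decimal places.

Solar declination: sin δ = sin ε · sin λ_s = sin 23.44° × sin 219.9° = -0.25516, so δ = -14.783°.
cos H₀ = −tan φ · tan δ = −tan(+46.1°) × tan(-14.783°) = 0.2742, so H₀ = 1.2930 rad = 74.08°.
Daylight = 2H₀/(2π) × 24.00 h = (1.2930/π) × 24.00 = 9.88 h.

9.88 h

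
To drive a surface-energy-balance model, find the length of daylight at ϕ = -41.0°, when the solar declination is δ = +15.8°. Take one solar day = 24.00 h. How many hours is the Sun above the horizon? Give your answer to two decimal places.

cos h₀ = −tan ϕ · tan δ = −tan(-41.0°) × tan(+15.800°) = 0.2460, so h₀ = 1.3223 rad = 75.76°.
Daylight = 2h₀/(2π) × 24.00 h = (1.3223/π) × 24.00 = 10.10 h.

10.10 h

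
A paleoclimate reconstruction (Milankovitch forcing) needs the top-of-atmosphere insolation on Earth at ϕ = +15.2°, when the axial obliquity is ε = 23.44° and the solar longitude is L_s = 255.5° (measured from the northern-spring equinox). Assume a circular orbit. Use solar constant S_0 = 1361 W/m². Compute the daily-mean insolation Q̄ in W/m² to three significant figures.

Solar declination: sin δ = sin ε · sin L_s = sin 23.44° × sin 255.5° = -0.38512, so δ = -22.651°.
cos h₀ = −tan(+15.2°) tan(-22.651°) = 0.1134, h₀ = 1.4572 rad.
Bracket: h₀ sin ϕ sin δ + cos ϕ cos δ sin h₀ = 1.4572×0.26219×-0.38512 + 0.96502×0.92287×0.99355 = -0.147140 + 0.884844 = 0.737704.
Q̄ = (S_0/π) × [bracket] = (1361/π) × 0.737704 = 319.6 W/m².

Q̄ ≈ 320 W/m²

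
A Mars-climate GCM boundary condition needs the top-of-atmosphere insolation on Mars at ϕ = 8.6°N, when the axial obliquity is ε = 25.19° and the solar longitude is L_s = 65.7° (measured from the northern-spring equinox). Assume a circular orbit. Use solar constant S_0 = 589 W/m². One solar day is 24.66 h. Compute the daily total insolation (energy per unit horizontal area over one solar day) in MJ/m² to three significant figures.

16.7 MJ/m²

Solar declination: sin δ = sin ε · sin L_s = sin 25.19° × sin 65.7° = 0.38791, so δ = +22.825°.
cos h₀ = −tan(+8.6°) tan(+22.825°) = -0.0637, h₀ = 1.6345 rad.
Bracket: h₀ sin ϕ sin δ + cos ϕ cos δ sin h₀ = 1.6345×0.14954×0.38791 + 0.98876×0.92170×0.99797 = 0.094814 + 0.909490 = 1.004304.
Q̄ = (S_0/π) × [bracket] = (589/π) × 1.004304 = 188.29 W/m².
Daily total = Q̄ × 24.66 h × 3600 s/h = 188.29 × 24.66 × 3600 / 10⁶ = 16.72 MJ/m².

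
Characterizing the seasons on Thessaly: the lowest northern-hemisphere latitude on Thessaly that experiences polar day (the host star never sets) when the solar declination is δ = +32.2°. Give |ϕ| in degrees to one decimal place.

Polar day requires cos h₀ = −tan ϕ tan δ ≤ −1, i.e. tan ϕ tan δ ≥ 1.
The boundary is |tan ϕ| · |tan δ| = 1, so |ϕ| = 90° − |δ| = 90° − 32.2° = 57.8° in the northern hemisphere.

|ϕ| = 57.8°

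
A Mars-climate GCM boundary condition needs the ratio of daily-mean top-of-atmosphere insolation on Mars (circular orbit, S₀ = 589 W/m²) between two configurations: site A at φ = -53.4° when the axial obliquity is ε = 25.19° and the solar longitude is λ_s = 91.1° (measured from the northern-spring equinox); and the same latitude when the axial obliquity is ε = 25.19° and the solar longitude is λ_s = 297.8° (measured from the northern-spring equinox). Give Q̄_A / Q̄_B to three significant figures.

Q̄_A / Q̄_B ≈ 0.104

— Configuration A (φ=-53.4°):
Solar declination: sin δ = sin ε · sin λ_s = sin 25.19° × sin 91.1° = 0.42554, so δ = +25.185°.
cos H₀ = −tan(-53.4°) tan(+25.185°) = 0.6332, H₀ = 0.8851 rad.
Bracket: H₀ sin φ sin δ + cos φ cos δ sin H₀ = 0.8851×-0.80282×0.42554 + 0.59622×0.90494×0.77400 = -0.302379 + 0.417607 = 0.115228.
Q̄ = (S₀/π) × [bracket] = (589/π) × 0.115228 = 21.603 W/m².
— Configuration B (φ=-53.4°):
Solar declination: sin δ = sin ε · sin λ_s = sin 25.19° × sin 297.8° = -0.37650, so δ = -22.117°.
cos H₀ = −tan(-53.4°) tan(-22.117°) = -0.5472, H₀ = 2.1498 rad.
Bracket: H₀ sin φ sin δ + cos φ cos δ sin H₀ = 2.1498×-0.80282×-0.37650 + 0.59622×0.92642×0.83699 = 0.649802 + 0.462312 = 1.112114.
Q̄ = (S₀/π) × [bracket] = (589/π) × 1.112114 = 208.50 W/m².
Ratio Q̄_A / Q̄_B = 21.603 / 208.50 = 0.1036.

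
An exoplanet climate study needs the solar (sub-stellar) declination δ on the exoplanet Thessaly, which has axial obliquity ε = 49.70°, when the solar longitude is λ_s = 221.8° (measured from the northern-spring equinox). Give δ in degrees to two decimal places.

δ = -30.55°

sin δ = sin ε · sin λ_s = sin 49.70° × sin 221.8° = -0.508343.
δ = arcsin(-0.508343) = -30.55°.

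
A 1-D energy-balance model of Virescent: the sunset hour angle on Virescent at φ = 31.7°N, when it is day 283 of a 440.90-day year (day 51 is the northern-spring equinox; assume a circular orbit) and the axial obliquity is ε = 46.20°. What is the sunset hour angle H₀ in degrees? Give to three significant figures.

H₀ = 85.8°

Solar longitude: λ_s = 360° × (283 − 51)/440.90 = 189.431°.
sin δ = sin 46.20° × sin 189.431° = -0.11826, so δ = -6.792°.
cos H₀ = −tan φ · tan δ = −tan(+31.7°) × tan(-6.792°) = 0.0736, so H₀ = 1.4972 rad = 85.78°.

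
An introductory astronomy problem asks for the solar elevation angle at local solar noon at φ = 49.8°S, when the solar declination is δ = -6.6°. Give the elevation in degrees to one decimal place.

46.8°

At local noon the hour angle is zero, so the zenith angle equals |φ − δ| = |-49.8° − (-6.600°)| = 43.200°.
Elevation = 90° − 43.200° = 46.8°.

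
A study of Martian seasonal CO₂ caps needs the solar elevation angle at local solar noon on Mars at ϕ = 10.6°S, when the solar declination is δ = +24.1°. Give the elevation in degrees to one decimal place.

55.3°

At local noon the hour angle is zero, so the zenith angle equals |ϕ − δ| = |-10.6° − (+24.100°)| = 34.700°.
Elevation = 90° − 34.700° = 55.3°.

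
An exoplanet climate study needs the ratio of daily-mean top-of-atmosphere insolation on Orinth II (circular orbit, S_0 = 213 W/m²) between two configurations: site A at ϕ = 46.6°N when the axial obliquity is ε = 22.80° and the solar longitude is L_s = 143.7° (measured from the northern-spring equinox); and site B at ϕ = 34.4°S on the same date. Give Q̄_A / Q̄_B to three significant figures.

— Configuration A (ϕ=+46.6°):
Solar declination: sin δ = sin ε · sin L_s = sin 22.80° × sin 143.7° = 0.22941, so δ = +13.263°.
cos h₀ = −tan(+46.6°) tan(+13.263°) = -0.2492, h₀ = 1.8227 rad.
Bracket: h₀ sin ϕ sin δ + cos ϕ cos δ sin h₀ = 1.8227×0.72657×0.22941 + 0.68709×0.97333×0.96844 = 0.303812 + 0.647659 = 0.951471.
Q̄ = (S_0/π) × [bracket] = (213/π) × 0.951471 = 64.510 W/m².
— Configuration B (ϕ=-34.4°):
cos h₀ = −tan(-34.4°) tan(+13.263°) = 0.1614, h₀ = 1.4087 rad.
Bracket: h₀ sin ϕ sin δ + cos ϕ cos δ sin h₀ = 1.4087×-0.56497×0.22941 + 0.82511×0.97333×0.98689 = -0.182581 + 0.792576 = 0.609995.
Q̄ = (S_0/π) × [bracket] = (213/π) × 0.609995 = 41.358 W/m².
Ratio Q̄_A / Q̄_B = 64.510 / 41.358 = 1.560.

Q̄_A / Q̄_B ≈ 1.56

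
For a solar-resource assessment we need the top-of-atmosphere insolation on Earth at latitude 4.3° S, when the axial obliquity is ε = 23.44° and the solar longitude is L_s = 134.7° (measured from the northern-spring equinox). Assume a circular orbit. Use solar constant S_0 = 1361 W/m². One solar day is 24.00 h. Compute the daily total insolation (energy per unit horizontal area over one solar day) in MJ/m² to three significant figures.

34.6 MJ/m²

Solar declination: sin δ = sin ε · sin L_s = sin 23.44° × sin 134.7° = 0.28275, so δ = +16.424°.
cos h₀ = −tan(-4.3°) tan(+16.424°) = 0.0222, h₀ = 1.5486 rad.
Bracket: h₀ sin ϕ sin δ + cos ϕ cos δ sin h₀ = 1.5486×-0.07498×0.28275 + 0.99719×0.95919×0.99975 = -0.032831 + 0.956256 = 0.923425.
Q̄ = (S_0/π) × [bracket] = (1361/π) × 0.923425 = 400.05 W/m².
Daily total = Q̄ × 24.00 h × 3600 s/h = 400.05 × 24.00 × 3600 / 10⁶ = 34.56 MJ/m².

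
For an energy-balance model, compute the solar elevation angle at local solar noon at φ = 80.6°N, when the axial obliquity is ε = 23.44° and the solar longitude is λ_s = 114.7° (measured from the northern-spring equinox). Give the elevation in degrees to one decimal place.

Solar declination: sin δ = sin ε · sin λ_s = sin 23.44° × sin 114.7° = 0.36139, so δ = +21.186°.
At local noon the hour angle is zero, so the zenith angle equals |φ − δ| = |+80.6° − (+21.186°)| = 59.414°.
Elevation = 90° − 59.414° = 30.6°.

30.6°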